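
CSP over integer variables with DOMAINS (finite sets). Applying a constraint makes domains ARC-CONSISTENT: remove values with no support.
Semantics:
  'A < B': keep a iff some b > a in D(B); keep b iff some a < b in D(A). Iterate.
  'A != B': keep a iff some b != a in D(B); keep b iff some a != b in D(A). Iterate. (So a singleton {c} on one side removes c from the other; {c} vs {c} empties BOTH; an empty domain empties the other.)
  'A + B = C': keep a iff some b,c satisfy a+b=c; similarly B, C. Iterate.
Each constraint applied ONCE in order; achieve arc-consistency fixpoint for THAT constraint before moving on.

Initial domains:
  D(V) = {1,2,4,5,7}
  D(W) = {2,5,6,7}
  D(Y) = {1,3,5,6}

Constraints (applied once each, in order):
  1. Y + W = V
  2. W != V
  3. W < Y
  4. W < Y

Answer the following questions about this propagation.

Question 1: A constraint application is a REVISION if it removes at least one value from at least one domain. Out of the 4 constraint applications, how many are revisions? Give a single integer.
Constraint 1 (Y + W = V) on D(Y)={1,3,5,6} D(W)={2,5,6,7} D(V)={1,2,4,5,7}: Y {1,3,5,6}->{1,3,5}; W {2,5,6,7}->{2,6}; V {1,2,4,5,7}->{5,7} => REVISION
Constraint 2 (W != V) on D(W)={2,6} D(V)={5,7}: no change => not a revision
Constraint 3 (W < Y) on D(W)={2,6} D(Y)={1,3,5}: W {2,6}->{2}; Y {1,3,5}->{3,5} => REVISION
Constraint 4 (W < Y) on D(W)={2} D(Y)={3,5}: no change => not a revision
Total revisions = 2

Answer: 2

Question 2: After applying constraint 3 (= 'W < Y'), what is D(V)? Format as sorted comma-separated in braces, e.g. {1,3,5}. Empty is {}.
Answer: {5,7}

Derivation:
Constraint 1 (Y + W = V) on D(Y)={1,3,5,6} D(W)={2,5,6,7} D(V)={1,2,4,5,7}: Y {1,3,5,6}->{1,3,5}; W {2,5,6,7}->{2,6}; V {1,2,4,5,7}->{5,7}
Constraint 2 (W != V) on D(W)={2,6} D(V)={5,7}: no change
Constraint 3 (W < Y) on D(W)={2,6} D(Y)={1,3,5}: W {2,6}->{2}; Y {1,3,5}->{3,5}
So after constraint 3: D(V) = {5,7}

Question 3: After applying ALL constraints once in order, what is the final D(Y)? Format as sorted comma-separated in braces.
Answer: {3,5}

Derivation:
Constraint 1 (Y + W = V) on D(Y)={1,3,5,6} D(W)={2,5,6,7} D(V)={1,2,4,5,7}: Y {1,3,5,6}->{1,3,5}; W {2,5,6,7}->{2,6}; V {1,2,4,5,7}->{5,7}
Constraint 2 (W != V) on D(W)={2,6} D(V)={5,7}: no change
Constraint 3 (W < Y) on D(W)={2,6} D(Y)={1,3,5}: W {2,6}->{2}; Y {1,3,5}->{3,5}
Constraint 4 (W < Y) on D(W)={2} D(Y)={3,5}: no change
So after all 4 constraints: D(Y) = {3,5}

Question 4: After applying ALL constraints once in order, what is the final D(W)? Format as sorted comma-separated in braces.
Constraint 1 (Y + W = V) on D(Y)={1,3,5,6} D(W)={2,5,6,7} D(V)={1,2,4,5,7}: Y {1,3,5,6}->{1,3,5}; W {2,5,6,7}->{2,6}; V {1,2,4,5,7}->{5,7}
Constraint 2 (W != V) on D(W)={2,6} D(V)={5,7}: no change
Constraint 3 (W < Y) on D(W)={2,6} D(Y)={1,3,5}: W {2,6}->{2}; Y {1,3,5}->{3,5}
Constraint 4 (W < Y) on D(W)={2} D(Y)={3,5}: no change
So after all 4 constraints: D(W) = {2}

Answer: {2}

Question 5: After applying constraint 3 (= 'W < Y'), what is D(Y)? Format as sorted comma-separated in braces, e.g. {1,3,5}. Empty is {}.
Answer: {3,5}

Derivation:
Constraint 1 (Y + W = V) on D(Y)={1,3,5,6} D(W)={2,5,6,7} D(V)={1,2,4,5,7}: Y {1,3,5,6}->{1,3,5}; W {2,5,6,7}->{2,6}; V {1,2,4,5,7}->{5,7}
Constraint 2 (W != V) on D(W)={2,6} D(V)={5,7}: no change
Constraint 3 (W < Y) on D(W)={2,6} D(Y)={1,3,5}: W {2,6}->{2}; Y {1,3,5}->{3,5}
So after constraint 3: D(Y) = {3,5}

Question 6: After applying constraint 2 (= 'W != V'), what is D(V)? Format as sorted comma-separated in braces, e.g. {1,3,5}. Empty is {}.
Constraint 1 (Y + W = V) on D(Y)={1,3,5,6} D(W)={2,5,6,7} D(V)={1,2,4,5,7}: Y {1,3,5,6}->{1,3,5}; W {2,5,6,7}->{2,6}; V {1,2,4,5,7}->{5,7}
Constraint 2 (W != V) on D(W)={2,6} D(V)={5,7}: no change
So after constraint 2: D(V) = {5,7}

Answer: {5,7}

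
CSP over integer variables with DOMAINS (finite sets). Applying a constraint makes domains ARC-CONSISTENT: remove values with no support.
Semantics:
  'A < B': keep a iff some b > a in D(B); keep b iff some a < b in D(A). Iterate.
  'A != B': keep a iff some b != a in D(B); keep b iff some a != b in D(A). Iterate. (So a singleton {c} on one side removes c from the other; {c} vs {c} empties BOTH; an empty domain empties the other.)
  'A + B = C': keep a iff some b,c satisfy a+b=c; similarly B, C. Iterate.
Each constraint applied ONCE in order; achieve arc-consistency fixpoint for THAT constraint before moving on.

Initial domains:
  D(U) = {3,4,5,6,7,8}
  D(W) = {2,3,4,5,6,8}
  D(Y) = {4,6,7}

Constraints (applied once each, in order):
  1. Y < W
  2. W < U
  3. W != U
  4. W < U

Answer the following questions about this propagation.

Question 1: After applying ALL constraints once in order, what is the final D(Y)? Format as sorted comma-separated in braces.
Constraint 1 (Y < W) on D(Y)={4,6,7} D(W)={2,3,4,5,6,8}: W {2,3,4,5,6,8}->{5,6,8}
Constraint 2 (W < U) on D(W)={5,6,8} D(U)={3,4,5,6,7,8}: W {5,6,8}->{5,6}; U {3,4,5,6,7,8}->{6,7,8}
Constraint 3 (W != U) on D(W)={5,6} D(U)={6,7,8}: no change
Constraint 4 (W < U) on D(W)={5,6} D(U)={6,7,8}: no change
So after all 4 constraints: D(Y) = {4,6,7}

Answer: {4,6,7}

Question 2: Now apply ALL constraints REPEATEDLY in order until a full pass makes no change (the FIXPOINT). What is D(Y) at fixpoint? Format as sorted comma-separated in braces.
Answer: {4}

Derivation:
pass 0 (initial): D(Y)={4,6,7}
pass 1: U {3,4,5,6,7,8}->{6,7,8}; W {2,3,4,5,6,8}->{5,6}
pass 2: Y {4,6,7}->{4}
pass 3: no change
Fixpoint after 3 passes: D(Y) = {4}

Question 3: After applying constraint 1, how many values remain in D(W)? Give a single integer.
Constraint 1 (Y < W) on D(Y)={4,6,7} D(W)={2,3,4,5,6,8}: W {2,3,4,5,6,8}->{5,6,8}
So after constraint 1: D(W)={5,6,8}, size = 3

Answer: 3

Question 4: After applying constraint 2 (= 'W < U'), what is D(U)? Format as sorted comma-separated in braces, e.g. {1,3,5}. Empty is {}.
Constraint 1 (Y < W) on D(Y)={4,6,7} D(W)={2,3,4,5,6,8}: W {2,3,4,5,6,8}->{5,6,8}
Constraint 2 (W < U) on D(W)={5,6,8} D(U)={3,4,5,6,7,8}: W {5,6,8}->{5,6}; U {3,4,5,6,7,8}->{6,7,8}
So after constraint 2: D(U) = {6,7,8}

Answer: {6,7,8}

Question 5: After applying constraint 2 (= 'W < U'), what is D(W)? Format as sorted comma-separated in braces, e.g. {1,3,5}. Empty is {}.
Answer: {5,6}

Derivation:
Constraint 1 (Y < W) on D(Y)={4,6,7} D(W)={2,3,4,5,6,8}: W {2,3,4,5,6,8}->{5,6,8}
Constraint 2 (W < U) on D(W)={5,6,8} D(U)={3,4,5,6,7,8}: W {5,6,8}->{5,6}; U {3,4,5,6,7,8}->{6,7,8}
So after constraint 2: D(W) = {5,6}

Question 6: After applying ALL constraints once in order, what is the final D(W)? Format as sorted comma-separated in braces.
Answer: {5,6}

Derivation:
Constraint 1 (Y < W) on D(Y)={4,6,7} D(W)={2,3,4,5,6,8}: W {2,3,4,5,6,8}->{5,6,8}
Constraint 2 (W < U) on D(W)={5,6,8} D(U)={3,4,5,6,7,8}: W {5,6,8}->{5,6}; U {3,4,5,6,7,8}->{6,7,8}
Constraint 3 (W != U) on D(W)={5,6} D(U)={6,7,8}: no change
Constraint 4 (W < U) on D(W)={5,6} D(U)={6,7,8}: no change
So after all 4 constraints: D(W) = {5,6}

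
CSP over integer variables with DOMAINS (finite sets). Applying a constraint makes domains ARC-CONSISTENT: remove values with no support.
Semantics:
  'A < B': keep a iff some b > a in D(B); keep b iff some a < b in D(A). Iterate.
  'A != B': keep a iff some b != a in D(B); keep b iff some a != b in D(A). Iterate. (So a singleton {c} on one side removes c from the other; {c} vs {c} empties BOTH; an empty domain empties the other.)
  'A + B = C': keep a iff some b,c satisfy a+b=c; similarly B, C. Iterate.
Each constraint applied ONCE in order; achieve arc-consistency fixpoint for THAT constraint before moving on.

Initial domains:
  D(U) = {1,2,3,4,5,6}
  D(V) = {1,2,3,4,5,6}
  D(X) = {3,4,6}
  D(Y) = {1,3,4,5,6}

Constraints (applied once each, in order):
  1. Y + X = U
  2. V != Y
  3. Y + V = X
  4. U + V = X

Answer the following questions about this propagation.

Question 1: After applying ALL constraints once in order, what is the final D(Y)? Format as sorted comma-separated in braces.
Answer: {1,3}

Derivation:
Constraint 1 (Y + X = U) on D(Y)={1,3,4,5,6} D(X)={3,4,6} D(U)={1,2,3,4,5,6}: Y {1,3,4,5,6}->{1,3}; X {3,4,6}->{3,4}; U {1,2,3,4,5,6}->{4,5,6}
Constraint 2 (V != Y) on D(V)={1,2,3,4,5,6} D(Y)={1,3}: no change
Constraint 3 (Y + V = X) on D(Y)={1,3} D(V)={1,2,3,4,5,6} D(X)={3,4}: V {1,2,3,4,5,6}->{1,2,3}
Constraint 4 (U + V = X) on D(U)={4,5,6} D(V)={1,2,3} D(X)={3,4}: U {4,5,6}->{}; V {1,2,3}->{}; X {3,4}->{}
So after all 4 constraints: D(Y) = {1,3}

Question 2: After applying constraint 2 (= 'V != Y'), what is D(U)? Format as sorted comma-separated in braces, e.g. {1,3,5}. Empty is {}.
Constraint 1 (Y + X = U) on D(Y)={1,3,4,5,6} D(X)={3,4,6} D(U)={1,2,3,4,5,6}: Y {1,3,4,5,6}->{1,3}; X {3,4,6}->{3,4}; U {1,2,3,4,5,6}->{4,5,6}
Constraint 2 (V != Y) on D(V)={1,2,3,4,5,6} D(Y)={1,3}: no change
So after constraint 2: D(U) = {4,5,6}

Answer: {4,5,6}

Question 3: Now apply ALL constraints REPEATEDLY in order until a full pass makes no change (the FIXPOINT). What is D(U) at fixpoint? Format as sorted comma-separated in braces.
pass 0 (initial): D(U)={1,2,3,4,5,6}
pass 1: U {1,2,3,4,5,6}->{}; V {1,2,3,4,5,6}->{}; X {3,4,6}->{}; Y {1,3,4,5,6}->{1,3}
pass 2: Y {1,3}->{}
pass 3: no change
Fixpoint after 3 passes: D(U) = {}

Answer: {}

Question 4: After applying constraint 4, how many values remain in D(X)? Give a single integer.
Answer: 0

Derivation:
Constraint 1 (Y + X = U) on D(Y)={1,3,4,5,6} D(X)={3,4,6} D(U)={1,2,3,4,5,6}: Y {1,3,4,5,6}->{1,3}; X {3,4,6}->{3,4}; U {1,2,3,4,5,6}->{4,5,6}
Constraint 2 (V != Y) on D(V)={1,2,3,4,5,6} D(Y)={1,3}: no change
Constraint 3 (Y + V = X) on D(Y)={1,3} D(V)={1,2,3,4,5,6} D(X)={3,4}: V {1,2,3,4,5,6}->{1,2,3}
Constraint 4 (U + V = X) on D(U)={4,5,6} D(V)={1,2,3} D(X)={3,4}: U {4,5,6}->{}; V {1,2,3}->{}; X {3,4}->{}
So after constraint 4: D(X)={}, size = 0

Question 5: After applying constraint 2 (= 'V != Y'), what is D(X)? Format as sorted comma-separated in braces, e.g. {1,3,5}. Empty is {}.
Constraint 1 (Y + X = U) on D(Y)={1,3,4,5,6} D(X)={3,4,6} D(U)={1,2,3,4,5,6}: Y {1,3,4,5,6}->{1,3}; X {3,4,6}->{3,4}; U {1,2,3,4,5,6}->{4,5,6}
Constraint 2 (V != Y) on D(V)={1,2,3,4,5,6} D(Y)={1,3}: no change
So after constraint 2: D(X) = {3,4}

Answer: {3,4}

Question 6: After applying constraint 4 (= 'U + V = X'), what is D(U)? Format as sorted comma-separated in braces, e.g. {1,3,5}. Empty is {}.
Answer: {}

Derivation:
Constraint 1 (Y + X = U) on D(Y)={1,3,4,5,6} D(X)={3,4,6} D(U)={1,2,3,4,5,6}: Y {1,3,4,5,6}->{1,3}; X {3,4,6}->{3,4}; U {1,2,3,4,5,6}->{4,5,6}
Constraint 2 (V != Y) on D(V)={1,2,3,4,5,6} D(Y)={1,3}: no change
Constraint 3 (Y + V = X) on D(Y)={1,3} D(V)={1,2,3,4,5,6} D(X)={3,4}: V {1,2,3,4,5,6}->{1,2,3}
Constraint 4 (U + V = X) on D(U)={4,5,6} D(V)={1,2,3} D(X)={3,4}: U {4,5,6}->{}; V {1,2,3}->{}; X {3,4}->{}
So after constraint 4: D(U) = {}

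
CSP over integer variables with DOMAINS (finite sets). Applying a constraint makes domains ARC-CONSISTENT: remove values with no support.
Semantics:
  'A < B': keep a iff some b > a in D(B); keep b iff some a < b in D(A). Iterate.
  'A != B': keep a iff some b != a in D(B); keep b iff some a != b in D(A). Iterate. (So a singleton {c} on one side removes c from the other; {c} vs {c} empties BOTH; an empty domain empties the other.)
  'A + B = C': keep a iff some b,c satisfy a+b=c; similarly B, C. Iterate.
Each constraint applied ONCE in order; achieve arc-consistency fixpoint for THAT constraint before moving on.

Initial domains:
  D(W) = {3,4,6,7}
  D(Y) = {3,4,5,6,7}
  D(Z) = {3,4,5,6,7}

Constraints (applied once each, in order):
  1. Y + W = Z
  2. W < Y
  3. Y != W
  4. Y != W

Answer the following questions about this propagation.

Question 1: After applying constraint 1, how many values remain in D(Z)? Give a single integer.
Constraint 1 (Y + W = Z) on D(Y)={3,4,5,6,7} D(W)={3,4,6,7} D(Z)={3,4,5,6,7}: Y {3,4,5,6,7}->{3,4}; W {3,4,6,7}->{3,4}; Z {3,4,5,6,7}->{6,7}
So after constraint 1: D(Z)={6,7}, size = 2

Answer: 2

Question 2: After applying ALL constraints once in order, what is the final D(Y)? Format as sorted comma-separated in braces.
Answer: {4}

Derivation:
Constraint 1 (Y + W = Z) on D(Y)={3,4,5,6,7} D(W)={3,4,6,7} D(Z)={3,4,5,6,7}: Y {3,4,5,6,7}->{3,4}; W {3,4,6,7}->{3,4}; Z {3,4,5,6,7}->{6,7}
Constraint 2 (W < Y) on D(W)={3,4} D(Y)={3,4}: W {3,4}->{3}; Y {3,4}->{4}
Constraint 3 (Y != W) on D(Y)={4} D(W)={3}: no change
Constraint 4 (Y != W) on D(Y)={4} D(W)={3}: no change
So after all 4 constraints: D(Y) = {4}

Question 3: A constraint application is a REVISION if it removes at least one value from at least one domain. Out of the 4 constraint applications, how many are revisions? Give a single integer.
Constraint 1 (Y + W = Z) on D(Y)={3,4,5,6,7} D(W)={3,4,6,7} D(Z)={3,4,5,6,7}: Y {3,4,5,6,7}->{3,4}; W {3,4,6,7}->{3,4}; Z {3,4,5,6,7}->{6,7} => REVISION
Constraint 2 (W < Y) on D(W)={3,4} D(Y)={3,4}: W {3,4}->{3}; Y {3,4}->{4} => REVISION
Constraint 3 (Y != W) on D(Y)={4} D(W)={3}: no change => not a revision
Constraint 4 (Y != W) on D(Y)={4} D(W)={3}: no change => not a revision
Total revisions = 2

Answer: 2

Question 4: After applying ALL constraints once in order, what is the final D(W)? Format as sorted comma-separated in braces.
Constraint 1 (Y + W = Z) on D(Y)={3,4,5,6,7} D(W)={3,4,6,7} D(Z)={3,4,5,6,7}: Y {3,4,5,6,7}->{3,4}; W {3,4,6,7}->{3,4}; Z {3,4,5,6,7}->{6,7}
Constraint 2 (W < Y) on D(W)={3,4} D(Y)={3,4}: W {3,4}->{3}; Y {3,4}->{4}
Constraint 3 (Y != W) on D(Y)={4} D(W)={3}: no change
Constraint 4 (Y != W) on D(Y)={4} D(W)={3}: no change
So after all 4 constraints: D(W) = {3}

Answer: {3}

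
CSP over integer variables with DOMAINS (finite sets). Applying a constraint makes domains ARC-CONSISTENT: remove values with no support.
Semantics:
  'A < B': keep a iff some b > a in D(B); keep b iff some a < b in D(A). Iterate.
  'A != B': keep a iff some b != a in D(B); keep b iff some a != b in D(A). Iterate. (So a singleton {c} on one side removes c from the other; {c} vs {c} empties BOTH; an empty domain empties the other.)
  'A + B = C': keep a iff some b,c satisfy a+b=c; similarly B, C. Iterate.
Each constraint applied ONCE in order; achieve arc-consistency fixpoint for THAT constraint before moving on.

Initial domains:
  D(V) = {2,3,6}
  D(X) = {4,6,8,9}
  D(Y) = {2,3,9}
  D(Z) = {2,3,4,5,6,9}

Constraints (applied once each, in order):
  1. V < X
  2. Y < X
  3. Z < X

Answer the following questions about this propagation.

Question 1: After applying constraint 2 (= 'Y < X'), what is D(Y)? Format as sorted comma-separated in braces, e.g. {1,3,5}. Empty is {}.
Answer: {2,3}

Derivation:
Constraint 1 (V < X) on D(V)={2,3,6} D(X)={4,6,8,9}: no change
Constraint 2 (Y < X) on D(Y)={2,3,9} D(X)={4,6,8,9}: Y {2,3,9}->{2,3}
So after constraint 2: D(Y) = {2,3}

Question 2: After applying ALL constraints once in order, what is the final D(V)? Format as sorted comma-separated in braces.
Answer: {2,3,6}

Derivation:
Constraint 1 (V < X) on D(V)={2,3,6} D(X)={4,6,8,9}: no change
Constraint 2 (Y < X) on D(Y)={2,3,9} D(X)={4,6,8,9}: Y {2,3,9}->{2,3}
Constraint 3 (Z < X) on D(Z)={2,3,4,5,6,9} D(X)={4,6,8,9}: Z {2,3,4,5,6,9}->{2,3,4,5,6}
So after all 3 constraints: D(V) = {2,3,6}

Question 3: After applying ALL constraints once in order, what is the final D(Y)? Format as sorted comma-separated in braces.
Answer: {2,3}

Derivation:
Constraint 1 (V < X) on D(V)={2,3,6} D(X)={4,6,8,9}: no change
Constraint 2 (Y < X) on D(Y)={2,3,9} D(X)={4,6,8,9}: Y {2,3,9}->{2,3}
Constraint 3 (Z < X) on D(Z)={2,3,4,5,6,9} D(X)={4,6,8,9}: Z {2,3,4,5,6,9}->{2,3,4,5,6}
So after all 3 constraints: D(Y) = {2,3}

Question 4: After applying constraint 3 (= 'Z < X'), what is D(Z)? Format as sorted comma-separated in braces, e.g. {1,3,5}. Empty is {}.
Constraint 1 (V < X) on D(V)={2,3,6} D(X)={4,6,8,9}: no change
Constraint 2 (Y < X) on D(Y)={2,3,9} D(X)={4,6,8,9}: Y {2,3,9}->{2,3}
Constraint 3 (Z < X) on D(Z)={2,3,4,5,6,9} D(X)={4,6,8,9}: Z {2,3,4,5,6,9}->{2,3,4,5,6}
So after constraint 3: D(Z) = {2,3,4,5,6}

Answer: {2,3,4,5,6}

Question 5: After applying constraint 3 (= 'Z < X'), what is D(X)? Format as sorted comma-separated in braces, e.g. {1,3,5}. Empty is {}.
Answer: {4,6,8,9}

Derivation:
Constraint 1 (V < X) on D(V)={2,3,6} D(X)={4,6,8,9}: no change
Constraint 2 (Y < X) on D(Y)={2,3,9} D(X)={4,6,8,9}: Y {2,3,9}->{2,3}
Constraint 3 (Z < X) on D(Z)={2,3,4,5,6,9} D(X)={4,6,8,9}: Z {2,3,4,5,6,9}->{2,3,4,5,6}
So after constraint 3: D(X) = {4,6,8,9}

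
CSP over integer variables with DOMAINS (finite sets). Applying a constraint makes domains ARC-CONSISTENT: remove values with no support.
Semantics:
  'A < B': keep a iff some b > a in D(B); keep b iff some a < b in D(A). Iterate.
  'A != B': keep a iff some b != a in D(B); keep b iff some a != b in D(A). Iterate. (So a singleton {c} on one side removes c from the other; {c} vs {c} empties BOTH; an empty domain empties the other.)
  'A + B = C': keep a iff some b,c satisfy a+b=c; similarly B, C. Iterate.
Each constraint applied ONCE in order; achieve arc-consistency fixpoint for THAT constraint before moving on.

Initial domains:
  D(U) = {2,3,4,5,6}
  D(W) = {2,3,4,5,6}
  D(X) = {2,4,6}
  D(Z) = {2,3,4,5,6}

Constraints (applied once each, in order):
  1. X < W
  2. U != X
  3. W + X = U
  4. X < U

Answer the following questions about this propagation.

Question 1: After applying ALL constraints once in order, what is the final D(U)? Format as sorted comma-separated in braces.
Answer: {5,6}

Derivation:
Constraint 1 (X < W) on D(X)={2,4,6} D(W)={2,3,4,5,6}: X {2,4,6}->{2,4}; W {2,3,4,5,6}->{3,4,5,6}
Constraint 2 (U != X) on D(U)={2,3,4,5,6} D(X)={2,4}: no change
Constraint 3 (W + X = U) on D(W)={3,4,5,6} D(X)={2,4} D(U)={2,3,4,5,6}: W {3,4,5,6}->{3,4}; X {2,4}->{2}; U {2,3,4,5,6}->{5,6}
Constraint 4 (X < U) on D(X)={2} D(U)={5,6}: no change
So after all 4 constraints: D(U) = {5,6}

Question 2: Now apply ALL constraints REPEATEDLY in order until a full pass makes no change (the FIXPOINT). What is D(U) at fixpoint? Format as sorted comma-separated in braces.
pass 0 (initial): D(U)={2,3,4,5,6}
pass 1: U {2,3,4,5,6}->{5,6}; W {2,3,4,5,6}->{3,4}; X {2,4,6}->{2}
pass 2: no change
Fixpoint after 2 passes: D(U) = {5,6}

Answer: {5,6}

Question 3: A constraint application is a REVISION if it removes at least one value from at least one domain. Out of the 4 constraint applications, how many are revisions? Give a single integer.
Constraint 1 (X < W) on D(X)={2,4,6} D(W)={2,3,4,5,6}: X {2,4,6}->{2,4}; W {2,3,4,5,6}->{3,4,5,6} => REVISION
Constraint 2 (U != X) on D(U)={2,3,4,5,6} D(X)={2,4}: no change => not a revision
Constraint 3 (W + X = U) on D(W)={3,4,5,6} D(X)={2,4} D(U)={2,3,4,5,6}: W {3,4,5,6}->{3,4}; X {2,4}->{2}; U {2,3,4,5,6}->{5,6} => REVISION
Constraint 4 (X < U) on D(X)={2} D(U)={5,6}: no change => not a revision
Total revisions = 2

Answer: 2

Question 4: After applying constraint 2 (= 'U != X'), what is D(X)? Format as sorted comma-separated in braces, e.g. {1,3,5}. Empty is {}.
Answer: {2,4}

Derivation:
Constraint 1 (X < W) on D(X)={2,4,6} D(W)={2,3,4,5,6}: X {2,4,6}->{2,4}; W {2,3,4,5,6}->{3,4,5,6}
Constraint 2 (U != X) on D(U)={2,3,4,5,6} D(X)={2,4}: no change
So after constraint 2: D(X) = {2,4}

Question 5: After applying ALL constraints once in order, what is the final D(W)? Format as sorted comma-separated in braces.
Constraint 1 (X < W) on D(X)={2,4,6} D(W)={2,3,4,5,6}: X {2,4,6}->{2,4}; W {2,3,4,5,6}->{3,4,5,6}
Constraint 2 (U != X) on D(U)={2,3,4,5,6} D(X)={2,4}: no change
Constraint 3 (W + X = U) on D(W)={3,4,5,6} D(X)={2,4} D(U)={2,3,4,5,6}: W {3,4,5,6}->{3,4}; X {2,4}->{2}; U {2,3,4,5,6}->{5,6}
Constraint 4 (X < U) on D(X)={2} D(U)={5,6}: no change
So after all 4 constraints: D(W) = {3,4}

Answer: {3,4}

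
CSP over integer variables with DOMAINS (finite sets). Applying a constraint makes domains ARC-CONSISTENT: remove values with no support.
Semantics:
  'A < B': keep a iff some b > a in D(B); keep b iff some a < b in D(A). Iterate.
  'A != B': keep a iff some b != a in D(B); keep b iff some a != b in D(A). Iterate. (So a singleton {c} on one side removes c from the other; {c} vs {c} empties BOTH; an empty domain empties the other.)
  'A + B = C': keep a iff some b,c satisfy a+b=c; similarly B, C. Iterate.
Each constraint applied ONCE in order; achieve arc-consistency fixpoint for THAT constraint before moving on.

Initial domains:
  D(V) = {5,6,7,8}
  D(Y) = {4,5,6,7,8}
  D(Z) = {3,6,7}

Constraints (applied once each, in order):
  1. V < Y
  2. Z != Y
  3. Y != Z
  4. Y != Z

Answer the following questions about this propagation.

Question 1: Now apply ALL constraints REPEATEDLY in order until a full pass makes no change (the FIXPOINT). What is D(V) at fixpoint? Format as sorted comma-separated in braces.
Answer: {5,6,7}

Derivation:
pass 0 (initial): D(V)={5,6,7,8}
pass 1: V {5,6,7,8}->{5,6,7}; Y {4,5,6,7,8}->{6,7,8}
pass 2: no change
Fixpoint after 2 passes: D(V) = {5,6,7}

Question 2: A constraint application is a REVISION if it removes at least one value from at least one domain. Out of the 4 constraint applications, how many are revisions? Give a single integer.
Constraint 1 (V < Y) on D(V)={5,6,7,8} D(Y)={4,5,6,7,8}: V {5,6,7,8}->{5,6,7}; Y {4,5,6,7,8}->{6,7,8} => REVISION
Constraint 2 (Z != Y) on D(Z)={3,6,7} D(Y)={6,7,8}: no change => not a revision
Constraint 3 (Y != Z) on D(Y)={6,7,8} D(Z)={3,6,7}: no change => not a revision
Constraint 4 (Y != Z) on D(Y)={6,7,8} D(Z)={3,6,7}: no change => not a revision
Total revisions = 1

Answer: 1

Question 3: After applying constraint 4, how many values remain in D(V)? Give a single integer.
Answer: 3

Derivation:
Constraint 1 (V < Y) on D(V)={5,6,7,8} D(Y)={4,5,6,7,8}: V {5,6,7,8}->{5,6,7}; Y {4,5,6,7,8}->{6,7,8}
Constraint 2 (Z != Y) on D(Z)={3,6,7} D(Y)={6,7,8}: no change
Constraint 3 (Y != Z) on D(Y)={6,7,8} D(Z)={3,6,7}: no change
Constraint 4 (Y != Z) on D(Y)={6,7,8} D(Z)={3,6,7}: no change
So after constraint 4: D(V)={5,6,7}, size = 3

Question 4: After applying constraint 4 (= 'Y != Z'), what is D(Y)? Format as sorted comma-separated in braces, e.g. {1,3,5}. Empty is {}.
Answer: {6,7,8}

Derivation:
Constraint 1 (V < Y) on D(V)={5,6,7,8} D(Y)={4,5,6,7,8}: V {5,6,7,8}->{5,6,7}; Y {4,5,6,7,8}->{6,7,8}
Constraint 2 (Z != Y) on D(Z)={3,6,7} D(Y)={6,7,8}: no change
Constraint 3 (Y != Z) on D(Y)={6,7,8} D(Z)={3,6,7}: no change
Constraint 4 (Y != Z) on D(Y)={6,7,8} D(Z)={3,6,7}: no change
So after constraint 4: D(Y) = {6,7,8}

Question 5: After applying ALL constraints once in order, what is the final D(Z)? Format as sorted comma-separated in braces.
Answer: {3,6,7}

Derivation:
Constraint 1 (V < Y) on D(V)={5,6,7,8} D(Y)={4,5,6,7,8}: V {5,6,7,8}->{5,6,7}; Y {4,5,6,7,8}->{6,7,8}
Constraint 2 (Z != Y) on D(Z)={3,6,7} D(Y)={6,7,8}: no change
Constraint 3 (Y != Z) on D(Y)={6,7,8} D(Z)={3,6,7}: no change
Constraint 4 (Y != Z) on D(Y)={6,7,8} D(Z)={3,6,7}: no change
So after all 4 constraints: D(Z) = {3,6,7}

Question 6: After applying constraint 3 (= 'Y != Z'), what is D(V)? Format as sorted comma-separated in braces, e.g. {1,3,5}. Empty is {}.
Answer: {5,6,7}

Derivation:
Constraint 1 (V < Y) on D(V)={5,6,7,8} D(Y)={4,5,6,7,8}: V {5,6,7,8}->{5,6,7}; Y {4,5,6,7,8}->{6,7,8}
Constraint 2 (Z != Y) on D(Z)={3,6,7} D(Y)={6,7,8}: no change
Constraint 3 (Y != Z) on D(Y)={6,7,8} D(Z)={3,6,7}: no change
So after constraint 3: D(V) = {5,6,7}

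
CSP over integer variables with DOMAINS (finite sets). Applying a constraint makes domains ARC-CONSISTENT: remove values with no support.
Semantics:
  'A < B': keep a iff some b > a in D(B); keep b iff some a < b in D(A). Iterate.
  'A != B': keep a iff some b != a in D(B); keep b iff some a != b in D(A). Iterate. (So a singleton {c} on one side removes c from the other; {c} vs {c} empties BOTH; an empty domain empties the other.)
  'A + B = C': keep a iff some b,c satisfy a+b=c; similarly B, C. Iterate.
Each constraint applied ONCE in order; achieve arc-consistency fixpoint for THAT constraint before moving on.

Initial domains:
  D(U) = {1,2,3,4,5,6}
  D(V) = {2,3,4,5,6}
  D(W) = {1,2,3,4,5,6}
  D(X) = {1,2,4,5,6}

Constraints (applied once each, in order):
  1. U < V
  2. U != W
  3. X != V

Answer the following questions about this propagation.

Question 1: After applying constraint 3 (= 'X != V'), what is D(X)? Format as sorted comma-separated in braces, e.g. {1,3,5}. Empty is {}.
Answer: {1,2,4,5,6}

Derivation:
Constraint 1 (U < V) on D(U)={1,2,3,4,5,6} D(V)={2,3,4,5,6}: U {1,2,3,4,5,6}->{1,2,3,4,5}
Constraint 2 (U != W) on D(U)={1,2,3,4,5} D(W)={1,2,3,4,5,6}: no change
Constraint 3 (X != V) on D(X)={1,2,4,5,6} D(V)={2,3,4,5,6}: no change
So after constraint 3: D(X) = {1,2,4,5,6}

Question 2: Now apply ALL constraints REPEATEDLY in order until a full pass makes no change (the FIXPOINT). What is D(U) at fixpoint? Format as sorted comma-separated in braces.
pass 0 (initial): D(U)={1,2,3,4,5,6}
pass 1: U {1,2,3,4,5,6}->{1,2,3,4,5}
pass 2: no change
Fixpoint after 2 passes: D(U) = {1,2,3,4,5}

Answer: {1,2,3,4,5}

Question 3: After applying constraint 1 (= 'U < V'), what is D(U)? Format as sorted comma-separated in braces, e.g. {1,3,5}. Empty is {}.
Constraint 1 (U < V) on D(U)={1,2,3,4,5,6} D(V)={2,3,4,5,6}: U {1,2,3,4,5,6}->{1,2,3,4,5}
So after constraint 1: D(U) = {1,2,3,4,5}

Answer: {1,2,3,4,5}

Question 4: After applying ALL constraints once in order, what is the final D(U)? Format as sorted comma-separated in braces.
Answer: {1,2,3,4,5}

Derivation:
Constraint 1 (U < V) on D(U)={1,2,3,4,5,6} D(V)={2,3,4,5,6}: U {1,2,3,4,5,6}->{1,2,3,4,5}
Constraint 2 (U != W) on D(U)={1,2,3,4,5} D(W)={1,2,3,4,5,6}: no change
Constraint 3 (X != V) on D(X)={1,2,4,5,6} D(V)={2,3,4,5,6}: no change
So after all 3 constraints: D(U) = {1,2,3,4,5}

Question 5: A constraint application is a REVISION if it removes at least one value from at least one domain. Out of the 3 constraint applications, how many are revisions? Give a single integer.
Constraint 1 (U < V) on D(U)={1,2,3,4,5,6} D(V)={2,3,4,5,6}: U {1,2,3,4,5,6}->{1,2,3,4,5} => REVISION
Constraint 2 (U != W) on D(U)={1,2,3,4,5} D(W)={1,2,3,4,5,6}: no change => not a revision
Constraint 3 (X != V) on D(X)={1,2,4,5,6} D(V)={2,3,4,5,6}: no change => not a revision
Total revisions = 1

Answer: 1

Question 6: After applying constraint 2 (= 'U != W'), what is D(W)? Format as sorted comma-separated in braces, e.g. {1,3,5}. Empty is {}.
Answer: {1,2,3,4,5,6}

Derivation:
Constraint 1 (U < V) on D(U)={1,2,3,4,5,6} D(V)={2,3,4,5,6}: U {1,2,3,4,5,6}->{1,2,3,4,5}
Constraint 2 (U != W) on D(U)={1,2,3,4,5} D(W)={1,2,3,4,5,6}: no change
So after constraint 2: D(W) = {1,2,3,4,5,6}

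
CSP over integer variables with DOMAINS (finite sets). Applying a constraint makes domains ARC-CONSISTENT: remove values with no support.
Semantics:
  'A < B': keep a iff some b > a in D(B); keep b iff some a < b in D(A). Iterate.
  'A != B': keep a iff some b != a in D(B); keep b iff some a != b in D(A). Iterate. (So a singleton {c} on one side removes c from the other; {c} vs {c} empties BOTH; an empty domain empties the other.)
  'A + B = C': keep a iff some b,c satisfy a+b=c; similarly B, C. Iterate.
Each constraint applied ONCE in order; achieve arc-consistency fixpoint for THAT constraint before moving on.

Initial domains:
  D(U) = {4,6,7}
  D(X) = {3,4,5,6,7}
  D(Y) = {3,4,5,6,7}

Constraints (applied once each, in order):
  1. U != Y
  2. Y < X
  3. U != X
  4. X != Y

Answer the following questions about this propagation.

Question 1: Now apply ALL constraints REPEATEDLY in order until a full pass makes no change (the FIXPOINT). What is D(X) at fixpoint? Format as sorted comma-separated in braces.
pass 0 (initial): D(X)={3,4,5,6,7}
pass 1: X {3,4,5,6,7}->{4,5,6,7}; Y {3,4,5,6,7}->{3,4,5,6}
pass 2: no change
Fixpoint after 2 passes: D(X) = {4,5,6,7}

Answer: {4,5,6,7}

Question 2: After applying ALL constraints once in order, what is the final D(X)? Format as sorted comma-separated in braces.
Answer: {4,5,6,7}

Derivation:
Constraint 1 (U != Y) on D(U)={4,6,7} D(Y)={3,4,5,6,7}: no change
Constraint 2 (Y < X) on D(Y)={3,4,5,6,7} D(X)={3,4,5,6,7}: Y {3,4,5,6,7}->{3,4,5,6}; X {3,4,5,6,7}->{4,5,6,7}
Constraint 3 (U != X) on D(U)={4,6,7} D(X)={4,5,6,7}: no change
Constraint 4 (X != Y) on D(X)={4,5,6,7} D(Y)={3,4,5,6}: no change
So after all 4 constraints: D(X) = {4,5,6,7}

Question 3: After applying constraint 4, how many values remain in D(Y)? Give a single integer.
Constraint 1 (U != Y) on D(U)={4,6,7} D(Y)={3,4,5,6,7}: no change
Constraint 2 (Y < X) on D(Y)={3,4,5,6,7} D(X)={3,4,5,6,7}: Y {3,4,5,6,7}->{3,4,5,6}; X {3,4,5,6,7}->{4,5,6,7}
Constraint 3 (U != X) on D(U)={4,6,7} D(X)={4,5,6,7}: no change
Constraint 4 (X != Y) on D(X)={4,5,6,7} D(Y)={3,4,5,6}: no change
So after constraint 4: D(Y)={3,4,5,6}, size = 4

Answer: 4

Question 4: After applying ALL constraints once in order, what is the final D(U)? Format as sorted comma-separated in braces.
Constraint 1 (U != Y) on D(U)={4,6,7} D(Y)={3,4,5,6,7}: no change
Constraint 2 (Y < X) on D(Y)={3,4,5,6,7} D(X)={3,4,5,6,7}: Y {3,4,5,6,7}->{3,4,5,6}; X {3,4,5,6,7}->{4,5,6,7}
Constraint 3 (U != X) on D(U)={4,6,7} D(X)={4,5,6,7}: no change
Constraint 4 (X != Y) on D(X)={4,5,6,7} D(Y)={3,4,5,6}: no change
So after all 4 constraints: D(U) = {4,6,7}

Answer: {4,6,7}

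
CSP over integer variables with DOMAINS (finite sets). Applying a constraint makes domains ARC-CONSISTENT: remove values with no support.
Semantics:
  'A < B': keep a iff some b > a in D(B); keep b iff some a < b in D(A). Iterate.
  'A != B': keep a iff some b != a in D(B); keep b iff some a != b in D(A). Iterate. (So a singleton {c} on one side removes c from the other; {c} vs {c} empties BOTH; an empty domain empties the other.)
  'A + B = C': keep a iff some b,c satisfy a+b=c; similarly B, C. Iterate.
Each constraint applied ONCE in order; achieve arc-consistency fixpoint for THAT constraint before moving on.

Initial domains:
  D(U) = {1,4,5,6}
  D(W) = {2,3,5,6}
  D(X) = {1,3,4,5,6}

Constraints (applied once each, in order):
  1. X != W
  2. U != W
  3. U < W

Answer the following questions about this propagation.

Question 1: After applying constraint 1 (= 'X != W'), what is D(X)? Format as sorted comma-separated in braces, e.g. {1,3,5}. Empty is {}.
Answer: {1,3,4,5,6}

Derivation:
Constraint 1 (X != W) on D(X)={1,3,4,5,6} D(W)={2,3,5,6}: no change
So after constraint 1: D(X) = {1,3,4,5,6}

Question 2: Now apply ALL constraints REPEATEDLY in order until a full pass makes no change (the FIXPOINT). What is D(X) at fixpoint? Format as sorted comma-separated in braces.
Answer: {1,3,4,5,6}

Derivation:
pass 0 (initial): D(X)={1,3,4,5,6}
pass 1: U {1,4,5,6}->{1,4,5}
pass 2: no change
Fixpoint after 2 passes: D(X) = {1,3,4,5,6}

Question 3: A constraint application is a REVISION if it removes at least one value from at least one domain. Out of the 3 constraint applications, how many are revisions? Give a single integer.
Answer: 1

Derivation:
Constraint 1 (X != W) on D(X)={1,3,4,5,6} D(W)={2,3,5,6}: no change => not a revision
Constraint 2 (U != W) on D(U)={1,4,5,6} D(W)={2,3,5,6}: no change => not a revision
Constraint 3 (U < W) on D(U)={1,4,5,6} D(W)={2,3,5,6}: U {1,4,5,6}->{1,4,5} => REVISION
Total revisions = 1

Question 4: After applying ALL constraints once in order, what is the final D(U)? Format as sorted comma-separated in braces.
Answer: {1,4,5}

Derivation:
Constraint 1 (X != W) on D(X)={1,3,4,5,6} D(W)={2,3,5,6}: no change
Constraint 2 (U != W) on D(U)={1,4,5,6} D(W)={2,3,5,6}: no change
Constraint 3 (U < W) on D(U)={1,4,5,6} D(W)={2,3,5,6}: U {1,4,5,6}->{1,4,5}
So after all 3 constraints: D(U) = {1,4,5}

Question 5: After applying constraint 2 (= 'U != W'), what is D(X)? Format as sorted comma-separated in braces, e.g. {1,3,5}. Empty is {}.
Constraint 1 (X != W) on D(X)={1,3,4,5,6} D(W)={2,3,5,6}: no change
Constraint 2 (U != W) on D(U)={1,4,5,6} D(W)={2,3,5,6}: no change
So after constraint 2: D(X) = {1,3,4,5,6}

Answer: {1,3,4,5,6}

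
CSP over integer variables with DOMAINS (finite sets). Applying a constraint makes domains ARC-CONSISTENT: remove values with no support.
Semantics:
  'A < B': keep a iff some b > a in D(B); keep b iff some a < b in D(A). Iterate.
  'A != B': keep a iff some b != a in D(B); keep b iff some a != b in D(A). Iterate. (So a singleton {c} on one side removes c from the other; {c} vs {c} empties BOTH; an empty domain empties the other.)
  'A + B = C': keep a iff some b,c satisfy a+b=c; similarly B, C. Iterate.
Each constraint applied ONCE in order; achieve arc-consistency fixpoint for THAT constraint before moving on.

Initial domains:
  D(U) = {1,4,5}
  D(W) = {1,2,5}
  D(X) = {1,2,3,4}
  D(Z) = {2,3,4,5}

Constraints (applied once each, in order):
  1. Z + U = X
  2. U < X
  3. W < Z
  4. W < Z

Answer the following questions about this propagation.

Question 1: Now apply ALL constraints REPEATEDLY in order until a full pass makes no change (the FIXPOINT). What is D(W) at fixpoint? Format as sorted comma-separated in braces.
pass 0 (initial): D(W)={1,2,5}
pass 1: U {1,4,5}->{1}; W {1,2,5}->{1,2}; X {1,2,3,4}->{3,4}; Z {2,3,4,5}->{2,3}
pass 2: no change
Fixpoint after 2 passes: D(W) = {1,2}

Answer: {1,2}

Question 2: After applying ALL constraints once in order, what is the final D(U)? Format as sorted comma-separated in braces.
Answer: {1}

Derivation:
Constraint 1 (Z + U = X) on D(Z)={2,3,4,5} D(U)={1,4,5} D(X)={1,2,3,4}: Z {2,3,4,5}->{2,3}; U {1,4,5}->{1}; X {1,2,3,4}->{3,4}
Constraint 2 (U < X) on D(U)={1} D(X)={3,4}: no change
Constraint 3 (W < Z) on D(W)={1,2,5} D(Z)={2,3}: W {1,2,5}->{1,2}
Constraint 4 (W < Z) on D(W)={1,2} D(Z)={2,3}: no change
So after all 4 constraints: D(U) = {1}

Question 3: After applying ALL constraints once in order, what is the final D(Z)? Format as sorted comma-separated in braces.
Constraint 1 (Z + U = X) on D(Z)={2,3,4,5} D(U)={1,4,5} D(X)={1,2,3,4}: Z {2,3,4,5}->{2,3}; U {1,4,5}->{1}; X {1,2,3,4}->{3,4}
Constraint 2 (U < X) on D(U)={1} D(X)={3,4}: no change
Constraint 3 (W < Z) on D(W)={1,2,5} D(Z)={2,3}: W {1,2,5}->{1,2}
Constraint 4 (W < Z) on D(W)={1,2} D(Z)={2,3}: no change
So after all 4 constraints: D(Z) = {2,3}

Answer: {2,3}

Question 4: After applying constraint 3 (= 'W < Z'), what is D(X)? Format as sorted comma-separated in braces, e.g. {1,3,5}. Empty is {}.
Constraint 1 (Z + U = X) on D(Z)={2,3,4,5} D(U)={1,4,5} D(X)={1,2,3,4}: Z {2,3,4,5}->{2,3}; U {1,4,5}->{1}; X {1,2,3,4}->{3,4}
Constraint 2 (U < X) on D(U)={1} D(X)={3,4}: no change
Constraint 3 (W < Z) on D(W)={1,2,5} D(Z)={2,3}: W {1,2,5}->{1,2}
So after constraint 3: D(X) = {3,4}

Answer: {3,4}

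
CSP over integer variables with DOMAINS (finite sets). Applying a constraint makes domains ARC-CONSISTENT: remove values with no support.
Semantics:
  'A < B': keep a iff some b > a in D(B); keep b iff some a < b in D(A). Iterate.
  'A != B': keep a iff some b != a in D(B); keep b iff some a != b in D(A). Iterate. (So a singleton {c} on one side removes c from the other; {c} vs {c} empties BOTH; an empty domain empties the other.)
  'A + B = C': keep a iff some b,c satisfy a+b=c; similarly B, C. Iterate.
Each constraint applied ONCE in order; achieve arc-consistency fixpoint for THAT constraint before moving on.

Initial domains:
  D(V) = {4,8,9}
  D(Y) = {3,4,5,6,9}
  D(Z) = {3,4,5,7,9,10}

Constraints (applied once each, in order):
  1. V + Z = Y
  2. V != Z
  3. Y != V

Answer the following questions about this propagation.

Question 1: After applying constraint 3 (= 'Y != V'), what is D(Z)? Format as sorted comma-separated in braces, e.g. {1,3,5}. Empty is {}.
Answer: {5}

Derivation:
Constraint 1 (V + Z = Y) on D(V)={4,8,9} D(Z)={3,4,5,7,9,10} D(Y)={3,4,5,6,9}: V {4,8,9}->{4}; Z {3,4,5,7,9,10}->{5}; Y {3,4,5,6,9}->{9}
Constraint 2 (V != Z) on D(V)={4} D(Z)={5}: no change
Constraint 3 (Y != V) on D(Y)={9} D(V)={4}: no change
So after constraint 3: D(Z) = {5}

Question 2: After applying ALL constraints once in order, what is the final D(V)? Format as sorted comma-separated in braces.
Constraint 1 (V + Z = Y) on D(V)={4,8,9} D(Z)={3,4,5,7,9,10} D(Y)={3,4,5,6,9}: V {4,8,9}->{4}; Z {3,4,5,7,9,10}->{5}; Y {3,4,5,6,9}->{9}
Constraint 2 (V != Z) on D(V)={4} D(Z)={5}: no change
Constraint 3 (Y != V) on D(Y)={9} D(V)={4}: no change
So after all 3 constraints: D(V) = {4}

Answer: {4}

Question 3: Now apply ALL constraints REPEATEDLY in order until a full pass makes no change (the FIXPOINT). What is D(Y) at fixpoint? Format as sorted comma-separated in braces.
Answer: {9}

Derivation:
pass 0 (initial): D(Y)={3,4,5,6,9}
pass 1: V {4,8,9}->{4}; Y {3,4,5,6,9}->{9}; Z {3,4,5,7,9,10}->{5}
pass 2: no change
Fixpoint after 2 passes: D(Y) = {9}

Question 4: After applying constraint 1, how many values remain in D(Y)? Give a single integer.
Answer: 1

Derivation:
Constraint 1 (V + Z = Y) on D(V)={4,8,9} D(Z)={3,4,5,7,9,10} D(Y)={3,4,5,6,9}: V {4,8,9}->{4}; Z {3,4,5,7,9,10}->{5}; Y {3,4,5,6,9}->{9}
So after constraint 1: D(Y)={9}, size = 1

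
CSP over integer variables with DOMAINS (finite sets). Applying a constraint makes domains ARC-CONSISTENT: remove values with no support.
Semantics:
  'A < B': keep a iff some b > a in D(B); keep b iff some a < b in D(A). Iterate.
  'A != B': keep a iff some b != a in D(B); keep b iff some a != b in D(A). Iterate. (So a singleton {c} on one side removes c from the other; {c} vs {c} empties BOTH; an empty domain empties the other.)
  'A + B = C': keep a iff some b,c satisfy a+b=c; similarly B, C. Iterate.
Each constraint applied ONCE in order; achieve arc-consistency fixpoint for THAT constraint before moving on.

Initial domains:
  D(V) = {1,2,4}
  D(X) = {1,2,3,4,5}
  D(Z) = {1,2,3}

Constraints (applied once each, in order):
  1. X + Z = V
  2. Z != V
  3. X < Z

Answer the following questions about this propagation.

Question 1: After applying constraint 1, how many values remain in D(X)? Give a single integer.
Answer: 3

Derivation:
Constraint 1 (X + Z = V) on D(X)={1,2,3,4,5} D(Z)={1,2,3} D(V)={1,2,4}: X {1,2,3,4,5}->{1,2,3}; V {1,2,4}->{2,4}
So after constraint 1: D(X)={1,2,3}, size = 3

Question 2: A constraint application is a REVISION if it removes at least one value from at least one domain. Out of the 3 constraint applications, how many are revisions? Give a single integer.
Answer: 2

Derivation:
Constraint 1 (X + Z = V) on D(X)={1,2,3,4,5} D(Z)={1,2,3} D(V)={1,2,4}: X {1,2,3,4,5}->{1,2,3}; V {1,2,4}->{2,4} => REVISION
Constraint 2 (Z != V) on D(Z)={1,2,3} D(V)={2,4}: no change => not a revision
Constraint 3 (X < Z) on D(X)={1,2,3} D(Z)={1,2,3}: X {1,2,3}->{1,2}; Z {1,2,3}->{2,3} => REVISION
Total revisions = 2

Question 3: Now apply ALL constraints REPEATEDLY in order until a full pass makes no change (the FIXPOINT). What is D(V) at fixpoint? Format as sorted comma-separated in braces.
pass 0 (initial): D(V)={1,2,4}
pass 1: V {1,2,4}->{2,4}; X {1,2,3,4,5}->{1,2}; Z {1,2,3}->{2,3}
pass 2: V {2,4}->{4}
pass 3: no change
Fixpoint after 3 passes: D(V) = {4}

Answer: {4}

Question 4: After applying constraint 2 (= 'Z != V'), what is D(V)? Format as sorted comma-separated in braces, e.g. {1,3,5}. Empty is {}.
Constraint 1 (X + Z = V) on D(X)={1,2,3,4,5} D(Z)={1,2,3} D(V)={1,2,4}: X {1,2,3,4,5}->{1,2,3}; V {1,2,4}->{2,4}
Constraint 2 (Z != V) on D(Z)={1,2,3} D(V)={2,4}: no change
So after constraint 2: D(V) = {2,4}

Answer: {2,4}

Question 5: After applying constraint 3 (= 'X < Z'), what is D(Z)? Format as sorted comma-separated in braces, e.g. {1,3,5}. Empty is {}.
Answer: {2,3}

Derivation:
Constraint 1 (X + Z = V) on D(X)={1,2,3,4,5} D(Z)={1,2,3} D(V)={1,2,4}: X {1,2,3,4,5}->{1,2,3}; V {1,2,4}->{2,4}
Constraint 2 (Z != V) on D(Z)={1,2,3} D(V)={2,4}: no change
Constraint 3 (X < Z) on D(X)={1,2,3} D(Z)={1,2,3}: X {1,2,3}->{1,2}; Z {1,2,3}->{2,3}
So after constraint 3: D(Z) = {2,3}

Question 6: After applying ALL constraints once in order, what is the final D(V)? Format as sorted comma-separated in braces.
Answer: {2,4}

Derivation:
Constraint 1 (X + Z = V) on D(X)={1,2,3,4,5} D(Z)={1,2,3} D(V)={1,2,4}: X {1,2,3,4,5}->{1,2,3}; V {1,2,4}->{2,4}
Constraint 2 (Z != V) on D(Z)={1,2,3} D(V)={2,4}: no change
Constraint 3 (X < Z) on D(X)={1,2,3} D(Z)={1,2,3}: X {1,2,3}->{1,2}; Z {1,2,3}->{2,3}
So after all 3 constraints: D(V) = {2,4}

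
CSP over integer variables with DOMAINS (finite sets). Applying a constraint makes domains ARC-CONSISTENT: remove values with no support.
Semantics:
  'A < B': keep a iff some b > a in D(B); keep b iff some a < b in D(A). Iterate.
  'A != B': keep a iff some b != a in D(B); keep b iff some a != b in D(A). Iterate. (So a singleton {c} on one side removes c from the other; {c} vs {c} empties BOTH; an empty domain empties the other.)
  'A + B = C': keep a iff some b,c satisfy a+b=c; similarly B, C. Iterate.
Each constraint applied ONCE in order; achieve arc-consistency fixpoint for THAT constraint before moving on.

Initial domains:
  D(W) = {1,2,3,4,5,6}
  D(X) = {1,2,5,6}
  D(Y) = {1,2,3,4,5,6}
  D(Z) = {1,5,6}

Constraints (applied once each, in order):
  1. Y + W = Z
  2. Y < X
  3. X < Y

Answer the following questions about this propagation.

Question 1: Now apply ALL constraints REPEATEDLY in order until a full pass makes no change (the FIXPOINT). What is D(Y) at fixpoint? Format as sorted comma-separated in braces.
Answer: {}

Derivation:
pass 0 (initial): D(Y)={1,2,3,4,5,6}
pass 1: W {1,2,3,4,5,6}->{1,2,3,4,5}; X {1,2,5,6}->{2}; Y {1,2,3,4,5,6}->{3,4,5}; Z {1,5,6}->{5,6}
pass 2: W {1,2,3,4,5}->{1,2,3}; X {2}->{}; Y {3,4,5}->{}
pass 3: W {1,2,3}->{}; Z {5,6}->{}
pass 4: no change
Fixpoint after 4 passes: D(Y) = {}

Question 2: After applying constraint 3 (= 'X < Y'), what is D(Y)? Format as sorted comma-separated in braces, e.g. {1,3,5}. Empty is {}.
Constraint 1 (Y + W = Z) on D(Y)={1,2,3,4,5,6} D(W)={1,2,3,4,5,6} D(Z)={1,5,6}: Y {1,2,3,4,5,6}->{1,2,3,4,5}; W {1,2,3,4,5,6}->{1,2,3,4,5}; Z {1,5,6}->{5,6}
Constraint 2 (Y < X) on D(Y)={1,2,3,4,5} D(X)={1,2,5,6}: X {1,2,5,6}->{2,5,6}
Constraint 3 (X < Y) on D(X)={2,5,6} D(Y)={1,2,3,4,5}: X {2,5,6}->{2}; Y {1,2,3,4,5}->{3,4,5}
So after constraint 3: D(Y) = {3,4,5}

Answer: {3,4,5}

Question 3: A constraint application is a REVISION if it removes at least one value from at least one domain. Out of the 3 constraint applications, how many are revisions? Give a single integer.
Answer: 3

Derivation:
Constraint 1 (Y + W = Z) on D(Y)={1,2,3,4,5,6} D(W)={1,2,3,4,5,6} D(Z)={1,5,6}: Y {1,2,3,4,5,6}->{1,2,3,4,5}; W {1,2,3,4,5,6}->{1,2,3,4,5}; Z {1,5,6}->{5,6} => REVISION
Constraint 2 (Y < X) on D(Y)={1,2,3,4,5} D(X)={1,2,5,6}: X {1,2,5,6}->{2,5,6} => REVISION
Constraint 3 (X < Y) on D(X)={2,5,6} D(Y)={1,2,3,4,5}: X {2,5,6}->{2}; Y {1,2,3,4,5}->{3,4,5} => REVISION
Total revisions = 3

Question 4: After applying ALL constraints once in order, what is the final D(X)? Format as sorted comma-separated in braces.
Constraint 1 (Y + W = Z) on D(Y)={1,2,3,4,5,6} D(W)={1,2,3,4,5,6} D(Z)={1,5,6}: Y {1,2,3,4,5,6}->{1,2,3,4,5}; W {1,2,3,4,5,6}->{1,2,3,4,5}; Z {1,5,6}->{5,6}
Constraint 2 (Y < X) on D(Y)={1,2,3,4,5} D(X)={1,2,5,6}: X {1,2,5,6}->{2,5,6}
Constraint 3 (X < Y) on D(X)={2,5,6} D(Y)={1,2,3,4,5}: X {2,5,6}->{2}; Y {1,2,3,4,5}->{3,4,5}
So after all 3 constraints: D(X) = {2}

Answer: {2}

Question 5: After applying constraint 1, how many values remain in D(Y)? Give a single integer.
Constraint 1 (Y + W = Z) on D(Y)={1,2,3,4,5,6} D(W)={1,2,3,4,5,6} D(Z)={1,5,6}: Y {1,2,3,4,5,6}->{1,2,3,4,5}; W {1,2,3,4,5,6}->{1,2,3,4,5}; Z {1,5,6}->{5,6}
So after constraint 1: D(Y)={1,2,3,4,5}, size = 5

Answer: 5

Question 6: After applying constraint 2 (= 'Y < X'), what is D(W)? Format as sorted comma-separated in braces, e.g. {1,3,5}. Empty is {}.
Constraint 1 (Y + W = Z) on D(Y)={1,2,3,4,5,6} D(W)={1,2,3,4,5,6} D(Z)={1,5,6}: Y {1,2,3,4,5,6}->{1,2,3,4,5}; W {1,2,3,4,5,6}->{1,2,3,4,5}; Z {1,5,6}->{5,6}
Constraint 2 (Y < X) on D(Y)={1,2,3,4,5} D(X)={1,2,5,6}: X {1,2,5,6}->{2,5,6}
So after constraint 2: D(W) = {1,2,3,4,5}

Answer: {1,2,3,4,5}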